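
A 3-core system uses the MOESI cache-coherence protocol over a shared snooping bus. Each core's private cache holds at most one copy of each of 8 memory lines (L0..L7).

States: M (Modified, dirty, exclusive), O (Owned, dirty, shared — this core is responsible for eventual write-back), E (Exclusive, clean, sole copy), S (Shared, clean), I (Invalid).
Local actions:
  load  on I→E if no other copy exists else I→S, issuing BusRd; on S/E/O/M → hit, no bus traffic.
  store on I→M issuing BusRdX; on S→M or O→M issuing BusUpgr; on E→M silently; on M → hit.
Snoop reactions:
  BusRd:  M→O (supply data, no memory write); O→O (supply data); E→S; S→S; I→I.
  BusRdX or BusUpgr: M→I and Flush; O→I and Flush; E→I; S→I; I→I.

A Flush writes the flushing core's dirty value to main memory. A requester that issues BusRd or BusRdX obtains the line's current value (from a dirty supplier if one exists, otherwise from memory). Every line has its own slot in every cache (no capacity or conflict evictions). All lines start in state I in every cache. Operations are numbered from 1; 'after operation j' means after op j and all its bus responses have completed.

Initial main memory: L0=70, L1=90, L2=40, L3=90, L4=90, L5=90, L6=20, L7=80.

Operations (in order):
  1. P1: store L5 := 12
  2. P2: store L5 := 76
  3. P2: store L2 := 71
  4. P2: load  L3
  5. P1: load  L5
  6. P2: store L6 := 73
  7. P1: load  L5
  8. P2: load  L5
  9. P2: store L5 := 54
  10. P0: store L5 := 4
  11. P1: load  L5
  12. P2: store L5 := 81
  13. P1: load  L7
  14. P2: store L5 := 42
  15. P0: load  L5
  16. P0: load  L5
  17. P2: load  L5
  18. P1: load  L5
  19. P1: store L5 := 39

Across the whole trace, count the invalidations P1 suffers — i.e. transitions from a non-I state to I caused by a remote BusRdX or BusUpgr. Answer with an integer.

invalidations = 3

1. P1: store L5 := 12  bus=[BusRdX]  L5: P0=I P1=M P2=I  mem[L5]=90
2. P2: store L5 := 76  bus=[BusRdX,Flush]  L5: P0=I P1=I P2=M  mem[L5]=12
3. P2: store L2 := 71  bus=[BusRdX]  L2: P0=I P1=I P2=M  mem[L2]=40
4. P2: load  L3  bus=[BusRd]  L3: P0=I P1=I P2=E  mem[L3]=90
5. P1: load  L5  bus=[BusRd]  L5: P0=I P1=S P2=O  mem[L5]=12
6. P2: store L6 := 73  bus=[BusRdX]  L6: P0=I P1=I P2=M  mem[L6]=20
7. P1: load  L5  bus=[-]  L5: P0=I P1=S P2=O  mem[L5]=12
8. P2: load  L5  bus=[-]  L5: P0=I P1=S P2=O  mem[L5]=12
9. P2: store L5 := 54  bus=[BusUpgr]  L5: P0=I P1=I P2=M  mem[L5]=12
10. P0: store L5 := 4  bus=[BusRdX,Flush]  L5: P0=M P1=I P2=I  mem[L5]=54
11. P1: load  L5  bus=[BusRd]  L5: P0=O P1=S P2=I  mem[L5]=54
12. P2: store L5 := 81  bus=[BusRdX,Flush]  L5: P0=I P1=I P2=M  mem[L5]=4
13. P1: load  L7  bus=[BusRd]  L7: P0=I P1=E P2=I  mem[L7]=80
14. P2: store L5 := 42  bus=[-]  L5: P0=I P1=I P2=M  mem[L5]=4
15. P0: load  L5  bus=[BusRd]  L5: P0=S P1=I P2=O  mem[L5]=4
16. P0: load  L5  bus=[-]  L5: P0=S P1=I P2=O  mem[L5]=4
17. P2: load  L5  bus=[-]  L5: P0=S P1=I P2=O  mem[L5]=4
18. P1: load  L5  bus=[BusRd]  L5: P0=S P1=S P2=O  mem[L5]=4
19. P1: store L5 := 39  bus=[BusUpgr,Flush]  L5: P0=I P1=M P2=I  mem[L5]=42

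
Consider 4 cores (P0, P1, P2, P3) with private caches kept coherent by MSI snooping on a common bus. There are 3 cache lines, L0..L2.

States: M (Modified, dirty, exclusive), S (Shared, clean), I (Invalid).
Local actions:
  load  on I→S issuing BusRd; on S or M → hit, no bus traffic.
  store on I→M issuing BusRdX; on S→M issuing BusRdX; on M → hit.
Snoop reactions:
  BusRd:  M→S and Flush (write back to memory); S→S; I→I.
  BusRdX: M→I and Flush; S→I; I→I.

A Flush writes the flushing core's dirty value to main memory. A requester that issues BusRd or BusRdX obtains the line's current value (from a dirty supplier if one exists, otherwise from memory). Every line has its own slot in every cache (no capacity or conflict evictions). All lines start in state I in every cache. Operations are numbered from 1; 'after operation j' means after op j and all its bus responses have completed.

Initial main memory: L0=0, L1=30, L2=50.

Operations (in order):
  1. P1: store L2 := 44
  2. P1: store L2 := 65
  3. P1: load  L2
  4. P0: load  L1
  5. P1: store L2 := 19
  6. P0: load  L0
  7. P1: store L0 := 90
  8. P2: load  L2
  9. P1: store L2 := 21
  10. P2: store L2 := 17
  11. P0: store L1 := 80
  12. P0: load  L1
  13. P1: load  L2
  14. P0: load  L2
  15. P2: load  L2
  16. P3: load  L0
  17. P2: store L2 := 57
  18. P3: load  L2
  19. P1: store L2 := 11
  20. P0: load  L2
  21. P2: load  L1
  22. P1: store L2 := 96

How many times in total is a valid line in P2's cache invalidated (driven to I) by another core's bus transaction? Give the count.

step 1: P1: store L2 := 44  ⟶  IMII  (L2)  txn=BusRdX  M[L2]=50
step 2: P1: store L2 := 65  ⟶  IMII  (L2)  txn=∅  M[L2]=50
step 3: P1: load  L2  ⟶  IMII  (L2)  txn=∅  M[L2]=50
step 4: P0: load  L1  ⟶  SIII  (L1)  txn=BusRd  M[L1]=30
step 5: P1: store L2 := 19  ⟶  IMII  (L2)  txn=∅  M[L2]=50
step 6: P0: load  L0  ⟶  SIII  (L0)  txn=BusRd  M[L0]=0
step 7: P1: store L0 := 90  ⟶  IMII  (L0)  txn=BusRdX  M[L0]=0
step 8: P2: load  L2  ⟶  ISSI  (L2)  txn=BusRd+Flush  M[L2]=19
step 9: P1: store L2 := 21  ⟶  IMII  (L2)  txn=BusRdX  M[L2]=19
step 10: P2: store L2 := 17  ⟶  IIMI  (L2)  txn=BusRdX+Flush  M[L2]=21
step 11: P0: store L1 := 80  ⟶  MIII  (L1)  txn=BusRdX  M[L1]=30
step 12: P0: load  L1  ⟶  MIII  (L1)  txn=∅  M[L1]=30
step 13: P1: load  L2  ⟶  ISSI  (L2)  txn=BusRd+Flush  M[L2]=17
step 14: P0: load  L2  ⟶  SSSI  (L2)  txn=BusRd  M[L2]=17
step 15: P2: load  L2  ⟶  SSSI  (L2)  txn=∅  M[L2]=17
step 16: P3: load  L0  ⟶  ISIS  (L0)  txn=BusRd+Flush  M[L0]=90
step 17: P2: store L2 := 57  ⟶  IIMI  (L2)  txn=BusRdX  M[L2]=17
step 18: P3: load  L2  ⟶  IISS  (L2)  txn=BusRd+Flush  M[L2]=57
step 19: P1: store L2 := 11  ⟶  IMII  (L2)  txn=BusRdX  M[L2]=57
step 20: P0: load  L2  ⟶  SSII  (L2)  txn=BusRd+Flush  M[L2]=11
step 21: P2: load  L1  ⟶  SISI  (L1)  txn=BusRd+Flush  M[L1]=80
step 22: P1: store L2 := 96  ⟶  IMII  (L2)  txn=BusRdX  M[L2]=11

invalidations = 2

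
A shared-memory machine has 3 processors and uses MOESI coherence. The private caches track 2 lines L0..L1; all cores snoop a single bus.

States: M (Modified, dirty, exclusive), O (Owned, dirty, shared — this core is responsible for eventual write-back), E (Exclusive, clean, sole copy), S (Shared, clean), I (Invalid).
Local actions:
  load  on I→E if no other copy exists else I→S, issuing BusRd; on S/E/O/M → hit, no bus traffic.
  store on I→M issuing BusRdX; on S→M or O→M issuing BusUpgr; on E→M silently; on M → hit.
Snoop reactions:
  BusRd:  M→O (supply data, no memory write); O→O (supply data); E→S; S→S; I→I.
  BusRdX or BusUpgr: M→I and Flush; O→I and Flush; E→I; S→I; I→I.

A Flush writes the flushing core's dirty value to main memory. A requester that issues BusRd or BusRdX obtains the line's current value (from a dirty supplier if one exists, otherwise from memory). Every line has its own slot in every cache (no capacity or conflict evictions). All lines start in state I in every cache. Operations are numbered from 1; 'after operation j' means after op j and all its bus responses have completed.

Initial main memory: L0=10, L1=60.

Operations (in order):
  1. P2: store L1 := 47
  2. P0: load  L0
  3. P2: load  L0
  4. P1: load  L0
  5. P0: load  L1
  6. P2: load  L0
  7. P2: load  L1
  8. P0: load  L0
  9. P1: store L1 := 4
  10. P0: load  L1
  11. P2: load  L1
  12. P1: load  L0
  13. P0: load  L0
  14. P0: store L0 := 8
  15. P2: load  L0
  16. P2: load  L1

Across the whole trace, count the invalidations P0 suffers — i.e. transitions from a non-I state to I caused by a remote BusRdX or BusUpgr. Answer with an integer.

invalidations = 1

[1] P2: store L1 := 47 | P0:I, P1:I, P2:M(47) | bus: BusRdX
[2] P0: load  L0 | P0:E(10), P1:I, P2:I | bus: BusRd
[3] P2: load  L0 | P0:S(10), P1:I, P2:S(10) | bus: BusRd
[4] P1: load  L0 | P0:S(10), P1:S(10), P2:S(10) | bus: BusRd
[5] P0: load  L1 | P0:S(47), P1:I, P2:O(47) | bus: BusRd
[6] P2: load  L0 | P0:S(10), P1:S(10), P2:S(10) | bus: none
[7] P2: load  L1 | P0:S(47), P1:I, P2:O(47) | bus: none
[8] P0: load  L0 | P0:S(10), P1:S(10), P2:S(10) | bus: none
[9] P1: store L1 := 4 | P0:I, P1:M(4), P2:I | bus: BusRdX,Flush
[10] P0: load  L1 | P0:S(4), P1:O(4), P2:I | bus: BusRd
[11] P2: load  L1 | P0:S(4), P1:O(4), P2:S(4) | bus: BusRd
[12] P1: load  L0 | P0:S(10), P1:S(10), P2:S(10) | bus: none
[13] P0: load  L0 | P0:S(10), P1:S(10), P2:S(10) | bus: none
[14] P0: store L0 := 8 | P0:M(8), P1:I, P2:I | bus: BusUpgr
[15] P2: load  L0 | P0:O(8), P1:I, P2:S(8) | bus: BusRd
[16] P2: load  L1 | P0:S(4), P1:O(4), P2:S(4) | bus: none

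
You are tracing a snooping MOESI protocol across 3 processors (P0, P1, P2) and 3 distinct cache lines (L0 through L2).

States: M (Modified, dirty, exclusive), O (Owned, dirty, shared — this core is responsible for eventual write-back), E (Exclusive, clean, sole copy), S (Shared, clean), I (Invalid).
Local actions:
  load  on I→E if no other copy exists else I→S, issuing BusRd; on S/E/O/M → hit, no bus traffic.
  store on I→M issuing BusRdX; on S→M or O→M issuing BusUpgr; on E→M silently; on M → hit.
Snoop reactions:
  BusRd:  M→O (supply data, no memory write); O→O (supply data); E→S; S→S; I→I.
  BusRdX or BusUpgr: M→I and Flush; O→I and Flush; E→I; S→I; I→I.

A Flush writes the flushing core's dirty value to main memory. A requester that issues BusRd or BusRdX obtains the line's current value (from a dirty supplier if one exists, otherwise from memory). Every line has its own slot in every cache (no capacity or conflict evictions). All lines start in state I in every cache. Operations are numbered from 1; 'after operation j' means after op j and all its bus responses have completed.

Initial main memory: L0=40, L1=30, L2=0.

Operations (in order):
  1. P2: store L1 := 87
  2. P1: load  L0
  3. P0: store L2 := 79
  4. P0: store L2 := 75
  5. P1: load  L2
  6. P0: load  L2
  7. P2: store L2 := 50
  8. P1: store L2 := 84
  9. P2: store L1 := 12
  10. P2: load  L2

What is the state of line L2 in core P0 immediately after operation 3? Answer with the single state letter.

state = M

step 1: P2: store L1 := 87  ⟶  IIM  (L1)  txn=BusRdX  M[L1]=30
step 2: P1: load  L0  ⟶  IEI  (L0)  txn=BusRd  M[L0]=40
step 3: P0: store L2 := 79  ⟶  MII  (L2)  txn=BusRdX  M[L2]=0
step 4: P0: store L2 := 75  ⟶  MII  (L2)  txn=∅  M[L2]=0
step 5: P1: load  L2  ⟶  OSI  (L2)  txn=BusRd  M[L2]=0
step 6: P0: load  L2  ⟶  OSI  (L2)  txn=∅  M[L2]=0
step 7: P2: store L2 := 50  ⟶  IIM  (L2)  txn=BusRdX+Flush  M[L2]=75
step 8: P1: store L2 := 84  ⟶  IMI  (L2)  txn=BusRdX+Flush  M[L2]=50
step 9: P2: store L1 := 12  ⟶  IIM  (L1)  txn=∅  M[L1]=30
step 10: P2: load  L2  ⟶  IOS  (L2)  txn=BusRd  M[L2]=50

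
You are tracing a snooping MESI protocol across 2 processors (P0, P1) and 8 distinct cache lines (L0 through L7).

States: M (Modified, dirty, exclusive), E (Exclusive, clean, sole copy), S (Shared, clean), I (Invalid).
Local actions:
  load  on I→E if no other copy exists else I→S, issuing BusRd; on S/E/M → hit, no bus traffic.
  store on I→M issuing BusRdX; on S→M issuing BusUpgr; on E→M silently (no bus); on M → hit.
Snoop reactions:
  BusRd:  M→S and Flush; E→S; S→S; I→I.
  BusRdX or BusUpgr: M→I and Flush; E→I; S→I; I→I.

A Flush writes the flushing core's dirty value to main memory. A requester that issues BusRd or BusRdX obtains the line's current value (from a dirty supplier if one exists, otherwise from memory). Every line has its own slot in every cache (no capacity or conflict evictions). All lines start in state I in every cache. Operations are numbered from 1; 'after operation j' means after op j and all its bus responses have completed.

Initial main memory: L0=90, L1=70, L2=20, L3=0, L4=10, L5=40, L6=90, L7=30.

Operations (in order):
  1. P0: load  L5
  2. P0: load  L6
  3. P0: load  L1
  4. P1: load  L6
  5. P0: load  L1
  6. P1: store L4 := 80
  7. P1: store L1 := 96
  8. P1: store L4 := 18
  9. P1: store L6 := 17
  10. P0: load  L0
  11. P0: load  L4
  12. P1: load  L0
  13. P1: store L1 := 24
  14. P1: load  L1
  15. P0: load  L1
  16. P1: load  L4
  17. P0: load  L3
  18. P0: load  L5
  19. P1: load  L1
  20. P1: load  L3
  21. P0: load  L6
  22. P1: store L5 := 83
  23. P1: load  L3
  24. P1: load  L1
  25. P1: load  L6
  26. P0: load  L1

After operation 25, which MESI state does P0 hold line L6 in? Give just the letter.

  op1 P0: load  L5 → E/I on L5; bus BusRd; mem=40
  op2 P0: load  L6 → E/I on L6; bus BusRd; mem=90
  op3 P0: load  L1 → E/I on L1; bus BusRd; mem=70
  op4 P1: load  L6 → S/S on L6; bus BusRd; mem=90
  op5 P0: load  L1 → E/I on L1; bus (none); mem=70
  op6 P1: store L4 := 80 → I/M on L4; bus BusRdX; mem=10
  op7 P1: store L1 := 96 → I/M on L1; bus BusRdX; mem=70
  op8 P1: store L4 := 18 → I/M on L4; bus (none); mem=10
  op9 P1: store L6 := 17 → I/M on L6; bus BusUpgr; mem=90
  op10 P0: load  L0 → E/I on L0; bus BusRd; mem=90
  op11 P0: load  L4 → S/S on L4; bus BusRd Flush; mem=18
  op12 P1: load  L0 → S/S on L0; bus BusRd; mem=90
  op13 P1: store L1 := 24 → I/M on L1; bus (none); mem=70
  op14 P1: load  L1 → I/M on L1; bus (none); mem=70
  op15 P0: load  L1 → S/S on L1; bus BusRd Flush; mem=24
  op16 P1: load  L4 → S/S on L4; bus (none); mem=18
  op17 P0: load  L3 → E/I on L3; bus BusRd; mem=0
  op18 P0: load  L5 → E/I on L5; bus (none); mem=40
  op19 P1: load  L1 → S/S on L1; bus (none); mem=24
  op20 P1: load  L3 → S/S on L3; bus BusRd; mem=0
  op21 P0: load  L6 → S/S on L6; bus BusRd Flush; mem=17
  op22 P1: store L5 := 83 → I/M on L5; bus BusRdX; mem=40
  op23 P1: load  L3 → S/S on L3; bus (none); mem=0
  op24 P1: load  L1 → S/S on L1; bus (none); mem=24
  op25 P1: load  L6 → S/S on L6; bus (none); mem=17
  op26 P0: load  L1 → S/S on L1; bus (none); mem=24

state = S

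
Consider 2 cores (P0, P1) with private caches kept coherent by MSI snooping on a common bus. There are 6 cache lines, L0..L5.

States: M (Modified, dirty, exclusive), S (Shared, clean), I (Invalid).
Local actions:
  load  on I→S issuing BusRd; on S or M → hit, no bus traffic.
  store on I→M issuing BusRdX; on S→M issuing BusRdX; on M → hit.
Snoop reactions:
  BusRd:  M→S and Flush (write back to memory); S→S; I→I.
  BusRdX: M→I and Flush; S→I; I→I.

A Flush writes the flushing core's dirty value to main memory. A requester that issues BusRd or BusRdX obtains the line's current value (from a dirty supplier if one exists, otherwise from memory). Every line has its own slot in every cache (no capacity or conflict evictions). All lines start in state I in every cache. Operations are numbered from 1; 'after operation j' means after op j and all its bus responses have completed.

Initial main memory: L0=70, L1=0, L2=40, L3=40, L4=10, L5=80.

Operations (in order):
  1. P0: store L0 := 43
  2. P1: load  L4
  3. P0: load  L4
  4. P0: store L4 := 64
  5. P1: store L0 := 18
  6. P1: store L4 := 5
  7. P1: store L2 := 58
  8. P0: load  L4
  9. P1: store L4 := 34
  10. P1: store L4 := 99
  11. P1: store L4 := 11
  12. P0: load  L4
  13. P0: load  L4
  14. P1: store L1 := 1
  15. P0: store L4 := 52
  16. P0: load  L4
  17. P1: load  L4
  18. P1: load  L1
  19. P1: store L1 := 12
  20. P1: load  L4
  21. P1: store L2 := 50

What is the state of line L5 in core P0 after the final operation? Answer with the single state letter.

state = I

1. P0: store L0 := 43  bus=[BusRdX]  L0: P0=M P1=I  mem[L0]=70
2. P1: load  L4  bus=[BusRd]  L4: P0=I P1=S  mem[L4]=10
3. P0: load  L4  bus=[BusRd]  L4: P0=S P1=S  mem[L4]=10
4. P0: store L4 := 64  bus=[BusRdX]  L4: P0=M P1=I  mem[L4]=10
5. P1: store L0 := 18  bus=[BusRdX,Flush]  L0: P0=I P1=M  mem[L0]=43
6. P1: store L4 := 5  bus=[BusRdX,Flush]  L4: P0=I P1=M  mem[L4]=64
7. P1: store L2 := 58  bus=[BusRdX]  L2: P0=I P1=M  mem[L2]=40
8. P0: load  L4  bus=[BusRd,Flush]  L4: P0=S P1=S  mem[L4]=5
9. P1: store L4 := 34  bus=[BusRdX]  L4: P0=I P1=M  mem[L4]=5
10. P1: store L4 := 99  bus=[-]  L4: P0=I P1=M  mem[L4]=5
11. P1: store L4 := 11  bus=[-]  L4: P0=I P1=M  mem[L4]=5
12. P0: load  L4  bus=[BusRd,Flush]  L4: P0=S P1=S  mem[L4]=11
13. P0: load  L4  bus=[-]  L4: P0=S P1=S  mem[L4]=11
14. P1: store L1 := 1  bus=[BusRdX]  L1: P0=I P1=M  mem[L1]=0
15. P0: store L4 := 52  bus=[BusRdX]  L4: P0=M P1=I  mem[L4]=11
16. P0: load  L4  bus=[-]  L4: P0=M P1=I  mem[L4]=11
17. P1: load  L4  bus=[BusRd,Flush]  L4: P0=S P1=S  mem[L4]=52
18. P1: load  L1  bus=[-]  L1: P0=I P1=M  mem[L1]=0
19. P1: store L1 := 12  bus=[-]  L1: P0=I P1=M  mem[L1]=0
20. P1: load  L4  bus=[-]  L4: P0=S P1=S  mem[L4]=52
21. P1: store L2 := 50  bus=[-]  L2: P0=I P1=M  mem[L2]=40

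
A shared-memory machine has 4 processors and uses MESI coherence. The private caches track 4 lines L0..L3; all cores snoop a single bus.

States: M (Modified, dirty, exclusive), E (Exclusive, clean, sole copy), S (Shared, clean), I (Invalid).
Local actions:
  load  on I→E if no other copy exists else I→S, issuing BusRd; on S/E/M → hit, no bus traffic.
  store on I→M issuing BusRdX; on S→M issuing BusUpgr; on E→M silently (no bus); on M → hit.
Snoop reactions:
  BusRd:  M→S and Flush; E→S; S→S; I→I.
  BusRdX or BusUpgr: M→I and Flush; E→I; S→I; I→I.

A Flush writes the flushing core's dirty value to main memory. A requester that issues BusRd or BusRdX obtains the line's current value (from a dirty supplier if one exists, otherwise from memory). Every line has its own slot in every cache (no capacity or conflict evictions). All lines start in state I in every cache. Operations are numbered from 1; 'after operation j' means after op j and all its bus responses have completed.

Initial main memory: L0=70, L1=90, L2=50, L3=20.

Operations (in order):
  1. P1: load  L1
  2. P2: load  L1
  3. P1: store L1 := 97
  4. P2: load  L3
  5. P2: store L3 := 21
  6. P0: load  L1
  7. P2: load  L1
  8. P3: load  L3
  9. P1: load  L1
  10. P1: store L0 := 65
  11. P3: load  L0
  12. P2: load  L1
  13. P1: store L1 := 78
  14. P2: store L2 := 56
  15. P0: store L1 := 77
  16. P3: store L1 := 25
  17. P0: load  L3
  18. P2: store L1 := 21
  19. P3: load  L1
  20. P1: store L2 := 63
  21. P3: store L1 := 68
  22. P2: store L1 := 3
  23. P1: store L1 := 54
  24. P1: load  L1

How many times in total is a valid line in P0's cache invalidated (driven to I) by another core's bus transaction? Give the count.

[1] P1: load  L1 | P0:I, P1:E(90), P2:I, P3:I | bus: BusRd
[2] P2: load  L1 | P0:I, P1:S(90), P2:S(90), P3:I | bus: BusRd
[3] P1: store L1 := 97 | P0:I, P1:M(97), P2:I, P3:I | bus: BusUpgr
[4] P2: load  L3 | P0:I, P1:I, P2:E(20), P3:I | bus: BusRd
[5] P2: store L3 := 21 | P0:I, P1:I, P2:M(21), P3:I | bus: none
[6] P0: load  L1 | P0:S(97), P1:S(97), P2:I, P3:I | bus: BusRd,Flush
[7] P2: load  L1 | P0:S(97), P1:S(97), P2:S(97), P3:I | bus: BusRd
[8] P3: load  L3 | P0:I, P1:I, P2:S(21), P3:S(21) | bus: BusRd,Flush
[9] P1: load  L1 | P0:S(97), P1:S(97), P2:S(97), P3:I | bus: none
[10] P1: store L0 := 65 | P0:I, P1:M(65), P2:I, P3:I | bus: BusRdX
[11] P3: load  L0 | P0:I, P1:S(65), P2:I, P3:S(65) | bus: BusRd,Flush
[12] P2: load  L1 | P0:S(97), P1:S(97), P2:S(97), P3:I | bus: none
[13] P1: store L1 := 78 | P0:I, P1:M(78), P2:I, P3:I | bus: BusUpgr
[14] P2: store L2 := 56 | P0:I, P1:I, P2:M(56), P3:I | bus: BusRdX
[15] P0: store L1 := 77 | P0:M(77), P1:I, P2:I, P3:I | bus: BusRdX,Flush
[16] P3: store L1 := 25 | P0:I, P1:I, P2:I, P3:M(25) | bus: BusRdX,Flush
[17] P0: load  L3 | P0:S(21), P1:I, P2:S(21), P3:S(21) | bus: BusRd
[18] P2: store L1 := 21 | P0:I, P1:I, P2:M(21), P3:I | bus: BusRdX,Flush
[19] P3: load  L1 | P0:I, P1:I, P2:S(21), P3:S(21) | bus: BusRd,Flush
[20] P1: store L2 := 63 | P0:I, P1:M(63), P2:I, P3:I | bus: BusRdX,Flush
[21] P3: store L1 := 68 | P0:I, P1:I, P2:I, P3:M(68) | bus: BusUpgr
[22] P2: store L1 := 3 | P0:I, P1:I, P2:M(3), P3:I | bus: BusRdX,Flush
[23] P1: store L1 := 54 | P0:I, P1:M(54), P2:I, P3:I | bus: BusRdX,Flush
[24] P1: load  L1 | P0:I, P1:M(54), P2:I, P3:I | bus: none

invalidations = 2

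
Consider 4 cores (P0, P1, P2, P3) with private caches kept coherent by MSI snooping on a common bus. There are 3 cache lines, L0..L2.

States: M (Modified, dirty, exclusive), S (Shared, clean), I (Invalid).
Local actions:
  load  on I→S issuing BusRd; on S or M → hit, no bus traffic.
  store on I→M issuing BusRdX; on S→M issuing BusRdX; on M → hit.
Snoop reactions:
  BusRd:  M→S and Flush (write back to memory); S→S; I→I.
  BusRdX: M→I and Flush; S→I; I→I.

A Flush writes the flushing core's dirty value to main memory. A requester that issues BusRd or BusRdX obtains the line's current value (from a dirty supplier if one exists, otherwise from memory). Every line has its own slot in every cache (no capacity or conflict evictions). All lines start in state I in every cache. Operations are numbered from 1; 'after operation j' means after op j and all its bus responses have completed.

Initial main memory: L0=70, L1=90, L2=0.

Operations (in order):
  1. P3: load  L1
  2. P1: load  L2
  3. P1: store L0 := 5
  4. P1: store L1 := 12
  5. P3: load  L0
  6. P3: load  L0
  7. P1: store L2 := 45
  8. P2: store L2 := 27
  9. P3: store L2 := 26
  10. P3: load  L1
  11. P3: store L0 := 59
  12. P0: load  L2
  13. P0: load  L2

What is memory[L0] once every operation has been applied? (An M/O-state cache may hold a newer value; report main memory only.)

1. P3: load  L1  bus=[BusRd]  L1: P0=I P1=I P2=I P3=S  mem[L1]=90
2. P1: load  L2  bus=[BusRd]  L2: P0=I P1=S P2=I P3=I  mem[L2]=0
3. P1: store L0 := 5  bus=[BusRdX]  L0: P0=I P1=M P2=I P3=I  mem[L0]=70
4. P1: store L1 := 12  bus=[BusRdX]  L1: P0=I P1=M P2=I P3=I  mem[L1]=90
5. P3: load  L0  bus=[BusRd,Flush]  L0: P0=I P1=S P2=I P3=S  mem[L0]=5
6. P3: load  L0  bus=[-]  L0: P0=I P1=S P2=I P3=S  mem[L0]=5
7. P1: store L2 := 45  bus=[BusRdX]  L2: P0=I P1=M P2=I P3=I  mem[L2]=0
8. P2: store L2 := 27  bus=[BusRdX,Flush]  L2: P0=I P1=I P2=M P3=I  mem[L2]=45
9. P3: store L2 := 26  bus=[BusRdX,Flush]  L2: P0=I P1=I P2=I P3=M  mem[L2]=27
10. P3: load  L1  bus=[BusRd,Flush]  L1: P0=I P1=S P2=I P3=S  mem[L1]=12
11. P3: store L0 := 59  bus=[BusRdX]  L0: P0=I P1=I P2=I P3=M  mem[L0]=5
12. P0: load  L2  bus=[BusRd,Flush]  L2: P0=S P1=I P2=I P3=S  mem[L2]=26
13. P0: load  L2  bus=[-]  L2: P0=S P1=I P2=I P3=S  mem[L2]=26

memory[L0] = 5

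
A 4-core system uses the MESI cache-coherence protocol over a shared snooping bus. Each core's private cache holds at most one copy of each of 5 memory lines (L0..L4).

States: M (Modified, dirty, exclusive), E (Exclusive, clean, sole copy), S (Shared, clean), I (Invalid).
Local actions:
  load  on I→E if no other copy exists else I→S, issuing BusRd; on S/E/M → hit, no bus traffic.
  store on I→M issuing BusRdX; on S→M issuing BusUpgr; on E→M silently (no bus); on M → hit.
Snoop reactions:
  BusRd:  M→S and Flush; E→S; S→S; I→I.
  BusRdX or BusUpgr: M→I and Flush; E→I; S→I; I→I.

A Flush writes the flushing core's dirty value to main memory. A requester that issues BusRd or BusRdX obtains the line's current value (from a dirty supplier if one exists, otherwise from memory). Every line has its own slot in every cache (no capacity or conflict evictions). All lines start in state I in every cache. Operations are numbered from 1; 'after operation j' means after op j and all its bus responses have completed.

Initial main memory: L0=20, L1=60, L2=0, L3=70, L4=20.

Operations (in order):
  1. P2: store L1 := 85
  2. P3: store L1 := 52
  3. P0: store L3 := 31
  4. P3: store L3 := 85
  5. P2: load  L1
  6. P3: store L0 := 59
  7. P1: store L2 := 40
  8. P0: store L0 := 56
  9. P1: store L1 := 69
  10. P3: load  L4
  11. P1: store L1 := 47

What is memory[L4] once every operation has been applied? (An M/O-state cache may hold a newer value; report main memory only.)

memory[L4] = 20

step 1: P2: store L1 := 85  ⟶  IIMI  (L1)  txn=BusRdX  M[L1]=60
step 2: P3: store L1 := 52  ⟶  IIIM  (L1)  txn=BusRdX+Flush  M[L1]=85
step 3: P0: store L3 := 31  ⟶  MIII  (L3)  txn=BusRdX  M[L3]=70
step 4: P3: store L3 := 85  ⟶  IIIM  (L3)  txn=BusRdX+Flush  M[L3]=31
step 5: P2: load  L1  ⟶  IISS  (L1)  txn=BusRd+Flush  M[L1]=52
step 6: P3: store L0 := 59  ⟶  IIIM  (L0)  txn=BusRdX  M[L0]=20
step 7: P1: store L2 := 40  ⟶  IMII  (L2)  txn=BusRdX  M[L2]=0
step 8: P0: store L0 := 56  ⟶  MIII  (L0)  txn=BusRdX+Flush  M[L0]=59
step 9: P1: store L1 := 69  ⟶  IMII  (L1)  txn=BusRdX  M[L1]=52
step 10: P3: load  L4  ⟶  IIIE  (L4)  txn=BusRd  M[L4]=20
step 11: P1: store L1 := 47  ⟶  IMII  (L1)  txn=∅  M[L1]=52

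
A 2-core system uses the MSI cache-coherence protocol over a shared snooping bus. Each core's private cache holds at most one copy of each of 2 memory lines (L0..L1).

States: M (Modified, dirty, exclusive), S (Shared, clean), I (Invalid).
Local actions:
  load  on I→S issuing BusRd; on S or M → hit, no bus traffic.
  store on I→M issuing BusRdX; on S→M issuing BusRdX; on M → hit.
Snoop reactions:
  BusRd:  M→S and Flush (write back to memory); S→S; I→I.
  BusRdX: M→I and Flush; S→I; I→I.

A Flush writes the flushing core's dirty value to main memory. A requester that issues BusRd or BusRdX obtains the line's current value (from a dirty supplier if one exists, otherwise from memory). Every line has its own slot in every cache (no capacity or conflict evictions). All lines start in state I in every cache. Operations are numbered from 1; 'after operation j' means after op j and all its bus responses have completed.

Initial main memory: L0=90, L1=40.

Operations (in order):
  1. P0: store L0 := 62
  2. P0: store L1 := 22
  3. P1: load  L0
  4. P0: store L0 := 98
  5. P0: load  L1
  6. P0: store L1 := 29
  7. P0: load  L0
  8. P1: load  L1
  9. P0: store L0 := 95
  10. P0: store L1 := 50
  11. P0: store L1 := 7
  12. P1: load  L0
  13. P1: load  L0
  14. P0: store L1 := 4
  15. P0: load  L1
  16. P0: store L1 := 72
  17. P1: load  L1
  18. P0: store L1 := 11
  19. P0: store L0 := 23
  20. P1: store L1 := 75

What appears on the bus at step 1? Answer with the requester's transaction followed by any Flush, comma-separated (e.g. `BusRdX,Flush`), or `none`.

step 1: P0: store L0 := 62  ⟶  MI  (L0)  txn=BusRdX  M[L0]=90
step 2: P0: store L1 := 22  ⟶  MI  (L1)  txn=BusRdX  M[L1]=40
step 3: P1: load  L0  ⟶  SS  (L0)  txn=BusRd+Flush  M[L0]=62
step 4: P0: store L0 := 98  ⟶  MI  (L0)  txn=BusRdX  M[L0]=62
step 5: P0: load  L1  ⟶  MI  (L1)  txn=∅  M[L1]=40
step 6: P0: store L1 := 29  ⟶  MI  (L1)  txn=∅  M[L1]=40
step 7: P0: load  L0  ⟶  MI  (L0)  txn=∅  M[L0]=62
step 8: P1: load  L1  ⟶  SS  (L1)  txn=BusRd+Flush  M[L1]=29
step 9: P0: store L0 := 95  ⟶  MI  (L0)  txn=∅  M[L0]=62
step 10: P0: store L1 := 50  ⟶  MI  (L1)  txn=BusRdX  M[L1]=29
step 11: P0: store L1 := 7  ⟶  MI  (L1)  txn=∅  M[L1]=29
step 12: P1: load  L0  ⟶  SS  (L0)  txn=BusRd+Flush  M[L0]=95
step 13: P1: load  L0  ⟶  SS  (L0)  txn=∅  M[L0]=95
step 14: P0: store L1 := 4  ⟶  MI  (L1)  txn=∅  M[L1]=29
step 15: P0: load  L1  ⟶  MI  (L1)  txn=∅  M[L1]=29
step 16: P0: store L1 := 72  ⟶  MI  (L1)  txn=∅  M[L1]=29
step 17: P1: load  L1  ⟶  SS  (L1)  txn=BusRd+Flush  M[L1]=72
step 18: P0: store L1 := 11  ⟶  MI  (L1)  txn=BusRdX  M[L1]=72
step 19: P0: store L0 := 23  ⟶  MI  (L0)  txn=BusRdX  M[L0]=95
step 20: P1: store L1 := 75  ⟶  IM  (L1)  txn=BusRdX+Flush  M[L1]=11

bus = BusRdX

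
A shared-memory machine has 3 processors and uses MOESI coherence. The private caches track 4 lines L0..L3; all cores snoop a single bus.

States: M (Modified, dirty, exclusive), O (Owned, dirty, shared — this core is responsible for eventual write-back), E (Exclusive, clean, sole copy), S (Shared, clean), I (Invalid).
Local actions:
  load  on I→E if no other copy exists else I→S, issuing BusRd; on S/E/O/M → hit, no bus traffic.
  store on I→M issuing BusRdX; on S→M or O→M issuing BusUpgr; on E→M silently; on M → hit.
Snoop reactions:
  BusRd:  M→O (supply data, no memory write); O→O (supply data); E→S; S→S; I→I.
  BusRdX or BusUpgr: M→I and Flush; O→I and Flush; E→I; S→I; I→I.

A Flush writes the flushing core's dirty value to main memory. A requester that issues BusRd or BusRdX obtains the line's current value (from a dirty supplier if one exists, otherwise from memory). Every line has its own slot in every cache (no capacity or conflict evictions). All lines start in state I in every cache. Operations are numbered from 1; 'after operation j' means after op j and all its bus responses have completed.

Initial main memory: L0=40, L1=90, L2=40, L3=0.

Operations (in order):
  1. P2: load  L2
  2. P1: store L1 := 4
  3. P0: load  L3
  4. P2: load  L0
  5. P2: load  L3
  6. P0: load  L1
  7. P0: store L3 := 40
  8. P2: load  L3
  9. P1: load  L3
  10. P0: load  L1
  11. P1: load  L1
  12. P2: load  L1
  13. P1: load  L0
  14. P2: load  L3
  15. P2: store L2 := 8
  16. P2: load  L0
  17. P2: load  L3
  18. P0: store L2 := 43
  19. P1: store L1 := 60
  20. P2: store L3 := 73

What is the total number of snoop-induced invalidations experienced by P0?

[1] P2: load  L2 | P0:I, P1:I, P2:E(40) | bus: BusRd
[2] P1: store L1 := 4 | P0:I, P1:M(4), P2:I | bus: BusRdX
[3] P0: load  L3 | P0:E(0), P1:I, P2:I | bus: BusRd
[4] P2: load  L0 | P0:I, P1:I, P2:E(40) | bus: BusRd
[5] P2: load  L3 | P0:S(0), P1:I, P2:S(0) | bus: BusRd
[6] P0: load  L1 | P0:S(4), P1:O(4), P2:I | bus: BusRd
[7] P0: store L3 := 40 | P0:M(40), P1:I, P2:I | bus: BusUpgr
[8] P2: load  L3 | P0:O(40), P1:I, P2:S(40) | bus: BusRd
[9] P1: load  L3 | P0:O(40), P1:S(40), P2:S(40) | bus: BusRd
[10] P0: load  L1 | P0:S(4), P1:O(4), P2:I | bus: none
[11] P1: load  L1 | P0:S(4), P1:O(4), P2:I | bus: none
[12] P2: load  L1 | P0:S(4), P1:O(4), P2:S(4) | bus: BusRd
[13] P1: load  L0 | P0:I, P1:S(40), P2:S(40) | bus: BusRd
[14] P2: load  L3 | P0:O(40), P1:S(40), P2:S(40) | bus: none
[15] P2: store L2 := 8 | P0:I, P1:I, P2:M(8) | bus: none
[16] P2: load  L0 | P0:I, P1:S(40), P2:S(40) | bus: none
[17] P2: load  L3 | P0:O(40), P1:S(40), P2:S(40) | bus: none
[18] P0: store L2 := 43 | P0:M(43), P1:I, P2:I | bus: BusRdX,Flush
[19] P1: store L1 := 60 | P0:I, P1:M(60), P2:I | bus: BusUpgr
[20] P2: store L3 := 73 | P0:I, P1:I, P2:M(73) | bus: BusUpgr,Flush

invalidations = 2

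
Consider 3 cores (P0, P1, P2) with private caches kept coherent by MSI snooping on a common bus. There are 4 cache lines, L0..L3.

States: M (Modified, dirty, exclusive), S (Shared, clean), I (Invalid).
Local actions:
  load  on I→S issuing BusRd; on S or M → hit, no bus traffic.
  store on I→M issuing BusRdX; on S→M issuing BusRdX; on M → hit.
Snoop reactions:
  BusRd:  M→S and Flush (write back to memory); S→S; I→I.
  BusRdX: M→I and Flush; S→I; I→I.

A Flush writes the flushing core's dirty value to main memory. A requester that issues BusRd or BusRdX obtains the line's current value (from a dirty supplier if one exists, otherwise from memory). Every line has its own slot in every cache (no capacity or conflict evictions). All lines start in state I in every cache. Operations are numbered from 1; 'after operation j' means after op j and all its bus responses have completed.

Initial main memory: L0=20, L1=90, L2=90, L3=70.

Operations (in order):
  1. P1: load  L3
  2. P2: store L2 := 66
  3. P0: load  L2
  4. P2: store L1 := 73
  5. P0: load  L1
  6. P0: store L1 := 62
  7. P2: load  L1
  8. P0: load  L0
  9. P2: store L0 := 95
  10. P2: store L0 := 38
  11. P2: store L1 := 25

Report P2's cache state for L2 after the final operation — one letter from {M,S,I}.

1. P1: load  L3  bus=[BusRd]  L3: P0=I P1=S P2=I  mem[L3]=70
2. P2: store L2 := 66  bus=[BusRdX]  L2: P0=I P1=I P2=M  mem[L2]=90
3. P0: load  L2  bus=[BusRd,Flush]  L2: P0=S P1=I P2=S  mem[L2]=66
4. P2: store L1 := 73  bus=[BusRdX]  L1: P0=I P1=I P2=M  mem[L1]=90
5. P0: load  L1  bus=[BusRd,Flush]  L1: P0=S P1=I P2=S  mem[L1]=73
6. P0: store L1 := 62  bus=[BusRdX]  L1: P0=M P1=I P2=I  mem[L1]=73
7. P2: load  L1  bus=[BusRd,Flush]  L1: P0=S P1=I P2=S  mem[L1]=62
8. P0: load  L0  bus=[BusRd]  L0: P0=S P1=I P2=I  mem[L0]=20
9. P2: store L0 := 95  bus=[BusRdX]  L0: P0=I P1=I P2=M  mem[L0]=20
10. P2: store L0 := 38  bus=[-]  L0: P0=I P1=I P2=M  mem[L0]=20
11. P2: store L1 := 25  bus=[BusRdX]  L1: P0=I P1=I P2=M  mem[L1]=62

state = S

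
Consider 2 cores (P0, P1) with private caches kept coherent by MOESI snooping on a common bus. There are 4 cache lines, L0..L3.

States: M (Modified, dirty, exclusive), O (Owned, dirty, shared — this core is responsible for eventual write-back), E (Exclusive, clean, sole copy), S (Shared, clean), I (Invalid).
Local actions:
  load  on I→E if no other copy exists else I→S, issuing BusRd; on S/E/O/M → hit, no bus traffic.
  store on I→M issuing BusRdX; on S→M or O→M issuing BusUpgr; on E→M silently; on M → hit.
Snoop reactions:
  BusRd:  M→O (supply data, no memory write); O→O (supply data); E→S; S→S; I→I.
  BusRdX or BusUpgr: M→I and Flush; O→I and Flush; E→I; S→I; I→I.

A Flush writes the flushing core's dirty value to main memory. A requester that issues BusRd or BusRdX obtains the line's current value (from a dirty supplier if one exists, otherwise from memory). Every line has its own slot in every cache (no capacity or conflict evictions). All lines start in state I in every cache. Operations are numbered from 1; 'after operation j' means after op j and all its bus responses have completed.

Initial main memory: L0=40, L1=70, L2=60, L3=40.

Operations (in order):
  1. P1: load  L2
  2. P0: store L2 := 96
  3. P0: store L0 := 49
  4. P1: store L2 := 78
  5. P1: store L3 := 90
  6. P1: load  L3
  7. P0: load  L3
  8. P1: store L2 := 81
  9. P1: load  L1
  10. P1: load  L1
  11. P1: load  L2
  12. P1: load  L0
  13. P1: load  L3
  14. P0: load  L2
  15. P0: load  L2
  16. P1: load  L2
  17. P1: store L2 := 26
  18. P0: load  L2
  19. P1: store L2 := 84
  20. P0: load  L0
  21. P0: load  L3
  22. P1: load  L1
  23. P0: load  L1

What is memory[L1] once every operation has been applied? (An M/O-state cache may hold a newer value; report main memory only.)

memory[L1] = 70

1. P1: load  L2  bus=[BusRd]  L2: P0=I P1=E  mem[L2]=60
2. P0: store L2 := 96  bus=[BusRdX]  L2: P0=M P1=I  mem[L2]=60
3. P0: store L0 := 49  bus=[BusRdX]  L0: P0=M P1=I  mem[L0]=40
4. P1: store L2 := 78  bus=[BusRdX,Flush]  L2: P0=I P1=M  mem[L2]=96
5. P1: store L3 := 90  bus=[BusRdX]  L3: P0=I P1=M  mem[L3]=40
6. P1: load  L3  bus=[-]  L3: P0=I P1=M  mem[L3]=40
7. P0: load  L3  bus=[BusRd]  L3: P0=S P1=O  mem[L3]=40
8. P1: store L2 := 81  bus=[-]  L2: P0=I P1=M  mem[L2]=96
9. P1: load  L1  bus=[BusRd]  L1: P0=I P1=E  mem[L1]=70
10. P1: load  L1  bus=[-]  L1: P0=I P1=E  mem[L1]=70
11. P1: load  L2  bus=[-]  L2: P0=I P1=M  mem[L2]=96
12. P1: load  L0  bus=[BusRd]  L0: P0=O P1=S  mem[L0]=40
13. P1: load  L3  bus=[-]  L3: P0=S P1=O  mem[L3]=40
14. P0: load  L2  bus=[BusRd]  L2: P0=S P1=O  mem[L2]=96
15. P0: load  L2  bus=[-]  L2: P0=S P1=O  mem[L2]=96
16. P1: load  L2  bus=[-]  L2: P0=S P1=O  mem[L2]=96
17. P1: store L2 := 26  bus=[BusUpgr]  L2: P0=I P1=M  mem[L2]=96
18. P0: load  L2  bus=[BusRd]  L2: P0=S P1=O  mem[L2]=96
19. P1: store L2 := 84  bus=[BusUpgr]  L2: P0=I P1=M  mem[L2]=96
20. P0: load  L0  bus=[-]  L0: P0=O P1=S  mem[L0]=40
21. P0: load  L3  bus=[-]  L3: P0=S P1=O  mem[L3]=40
22. P1: load  L1  bus=[-]  L1: P0=I P1=E  mem[L1]=70
23. P0: load  L1  bus=[BusRd]  L1: P0=S P1=S  mem[L1]=70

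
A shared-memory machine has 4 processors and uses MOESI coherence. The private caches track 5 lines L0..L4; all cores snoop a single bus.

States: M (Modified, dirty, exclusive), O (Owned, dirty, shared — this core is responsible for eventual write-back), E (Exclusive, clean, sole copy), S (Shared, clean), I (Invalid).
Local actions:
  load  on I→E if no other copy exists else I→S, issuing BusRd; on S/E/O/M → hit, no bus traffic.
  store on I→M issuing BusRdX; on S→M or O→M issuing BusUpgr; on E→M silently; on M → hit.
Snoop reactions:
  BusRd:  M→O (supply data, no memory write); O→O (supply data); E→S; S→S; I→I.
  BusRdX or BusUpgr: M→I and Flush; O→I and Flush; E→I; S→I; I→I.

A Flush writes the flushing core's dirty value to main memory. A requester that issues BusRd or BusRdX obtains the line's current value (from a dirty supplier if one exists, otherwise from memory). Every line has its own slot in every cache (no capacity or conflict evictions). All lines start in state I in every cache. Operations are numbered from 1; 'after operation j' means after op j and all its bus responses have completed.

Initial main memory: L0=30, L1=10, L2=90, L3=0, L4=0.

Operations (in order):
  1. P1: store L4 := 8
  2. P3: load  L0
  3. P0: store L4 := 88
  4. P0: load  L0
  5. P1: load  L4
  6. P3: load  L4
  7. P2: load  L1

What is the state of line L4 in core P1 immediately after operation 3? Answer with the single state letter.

1. P1: store L4 := 8  bus=[BusRdX]  L4: P0=I P1=M P2=I P3=I  mem[L4]=0
2. P3: load  L0  bus=[BusRd]  L0: P0=I P1=I P2=I P3=E  mem[L0]=30
3. P0: store L4 := 88  bus=[BusRdX,Flush]  L4: P0=M P1=I P2=I P3=I  mem[L4]=8
4. P0: load  L0  bus=[BusRd]  L0: P0=S P1=I P2=I P3=S  mem[L0]=30
5. P1: load  L4  bus=[BusRd]  L4: P0=O P1=S P2=I P3=I  mem[L4]=8
6. P3: load  L4  bus=[BusRd]  L4: P0=O P1=S P2=I P3=S  mem[L4]=8
7. P2: load  L1  bus=[BusRd]  L1: P0=I P1=I P2=E P3=I  mem[L1]=10

state = I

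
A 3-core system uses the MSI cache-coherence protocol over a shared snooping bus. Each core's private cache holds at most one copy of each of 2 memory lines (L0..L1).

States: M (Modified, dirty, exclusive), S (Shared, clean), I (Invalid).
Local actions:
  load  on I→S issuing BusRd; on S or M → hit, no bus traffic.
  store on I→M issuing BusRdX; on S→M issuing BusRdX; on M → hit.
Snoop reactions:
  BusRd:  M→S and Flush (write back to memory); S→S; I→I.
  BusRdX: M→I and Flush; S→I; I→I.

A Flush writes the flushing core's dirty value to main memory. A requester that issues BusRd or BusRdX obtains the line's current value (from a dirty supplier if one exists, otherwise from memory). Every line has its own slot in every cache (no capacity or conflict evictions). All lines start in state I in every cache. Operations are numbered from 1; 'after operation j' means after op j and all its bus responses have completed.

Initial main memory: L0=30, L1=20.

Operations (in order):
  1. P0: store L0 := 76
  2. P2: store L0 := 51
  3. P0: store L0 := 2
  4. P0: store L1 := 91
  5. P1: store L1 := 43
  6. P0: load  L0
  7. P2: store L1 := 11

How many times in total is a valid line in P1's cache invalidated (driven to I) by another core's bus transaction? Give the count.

1. P0: store L0 := 76  bus=[BusRdX]  L0: P0=M P1=I P2=I  mem[L0]=30
2. P2: store L0 := 51  bus=[BusRdX,Flush]  L0: P0=I P1=I P2=M  mem[L0]=76
3. P0: store L0 := 2  bus=[BusRdX,Flush]  L0: P0=M P1=I P2=I  mem[L0]=51
4. P0: store L1 := 91  bus=[BusRdX]  L1: P0=M P1=I P2=I  mem[L1]=20
5. P1: store L1 := 43  bus=[BusRdX,Flush]  L1: P0=I P1=M P2=I  mem[L1]=91
6. P0: load  L0  bus=[-]  L0: P0=M P1=I P2=I  mem[L0]=51
7. P2: store L1 := 11  bus=[BusRdX,Flush]  L1: P0=I P1=I P2=M  mem[L1]=43

invalidations = 1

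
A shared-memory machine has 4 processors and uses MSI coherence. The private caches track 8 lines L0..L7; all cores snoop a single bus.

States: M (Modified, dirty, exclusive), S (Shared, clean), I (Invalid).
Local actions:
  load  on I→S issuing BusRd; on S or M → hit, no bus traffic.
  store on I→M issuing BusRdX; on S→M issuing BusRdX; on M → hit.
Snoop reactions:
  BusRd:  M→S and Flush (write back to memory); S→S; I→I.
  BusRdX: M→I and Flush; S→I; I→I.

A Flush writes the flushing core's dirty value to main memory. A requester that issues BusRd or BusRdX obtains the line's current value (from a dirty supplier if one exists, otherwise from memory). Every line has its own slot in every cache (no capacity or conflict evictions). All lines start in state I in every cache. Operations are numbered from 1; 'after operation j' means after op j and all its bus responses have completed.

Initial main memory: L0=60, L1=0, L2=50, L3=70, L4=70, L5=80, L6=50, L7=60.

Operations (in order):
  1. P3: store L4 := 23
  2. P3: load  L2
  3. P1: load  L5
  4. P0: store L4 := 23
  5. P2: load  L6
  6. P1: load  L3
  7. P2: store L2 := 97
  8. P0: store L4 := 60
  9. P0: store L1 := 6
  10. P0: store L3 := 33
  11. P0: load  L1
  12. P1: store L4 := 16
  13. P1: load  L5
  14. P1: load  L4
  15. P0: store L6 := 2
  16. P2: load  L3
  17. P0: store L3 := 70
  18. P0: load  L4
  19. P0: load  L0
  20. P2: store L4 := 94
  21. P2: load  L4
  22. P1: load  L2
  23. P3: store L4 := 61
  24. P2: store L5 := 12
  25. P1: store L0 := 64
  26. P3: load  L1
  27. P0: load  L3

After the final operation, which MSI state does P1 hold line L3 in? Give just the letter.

[1] P3: store L4 := 23 | P0:I, P1:I, P2:I, P3:M(23) | bus: BusRdX
[2] P3: load  L2 | P0:I, P1:I, P2:I, P3:S(50) | bus: BusRd
[3] P1: load  L5 | P0:I, P1:S(80), P2:I, P3:I | bus: BusRd
[4] P0: store L4 := 23 | P0:M(23), P1:I, P2:I, P3:I | bus: BusRdX,Flush
[5] P2: load  L6 | P0:I, P1:I, P2:S(50), P3:I | bus: BusRd
[6] P1: load  L3 | P0:I, P1:S(70), P2:I, P3:I | bus: BusRd
[7] P2: store L2 := 97 | P0:I, P1:I, P2:M(97), P3:I | bus: BusRdX
[8] P0: store L4 := 60 | P0:M(60), P1:I, P2:I, P3:I | bus: none
[9] P0: store L1 := 6 | P0:M(6), P1:I, P2:I, P3:I | bus: BusRdX
[10] P0: store L3 := 33 | P0:M(33), P1:I, P2:I, P3:I | bus: BusRdX
[11] P0: load  L1 | P0:M(6), P1:I, P2:I, P3:I | bus: none
[12] P1: store L4 := 16 | P0:I, P1:M(16), P2:I, P3:I | bus: BusRdX,Flush
[13] P1: load  L5 | P0:I, P1:S(80), P2:I, P3:I | bus: none
[14] P1: load  L4 | P0:I, P1:M(16), P2:I, P3:I | bus: none
[15] P0: store L6 := 2 | P0:M(2), P1:I, P2:I, P3:I | bus: BusRdX
[16] P2: load  L3 | P0:S(33), P1:I, P2:S(33), P3:I | bus: BusRd,Flush
[17] P0: store L3 := 70 | P0:M(70), P1:I, P2:I, P3:I | bus: BusRdX
[18] P0: load  L4 | P0:S(16), P1:S(16), P2:I, P3:I | bus: BusRd,Flush
[19] P0: load  L0 | P0:S(60), P1:I, P2:I, P3:I | bus: BusRd
[20] P2: store L4 := 94 | P0:I, P1:I, P2:M(94), P3:I | bus: BusRdX
[21] P2: load  L4 | P0:I, P1:I, P2:M(94), P3:I | bus: none
[22] P1: load  L2 | P0:I, P1:S(97), P2:S(97), P3:I | bus: BusRd,Flush
[23] P3: store L4 := 61 | P0:I, P1:I, P2:I, P3:M(61) | bus: BusRdX,Flush
[24] P2: store L5 := 12 | P0:I, P1:I, P2:M(12), P3:I | bus: BusRdX
[25] P1: store L0 := 64 | P0:I, P1:M(64), P2:I, P3:I | bus: BusRdX
[26] P3: load  L1 | P0:S(6), P1:I, P2:I, P3:S(6) | bus: BusRd,Flush
[27] P0: load  L3 | P0:M(70), P1:I, P2:I, P3:I | bus: none

state = I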